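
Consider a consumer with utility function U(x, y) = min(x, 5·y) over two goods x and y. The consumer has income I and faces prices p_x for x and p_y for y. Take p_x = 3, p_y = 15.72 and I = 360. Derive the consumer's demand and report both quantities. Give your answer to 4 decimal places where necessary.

x* = 58.5938, y* = 11.7188

Leontief preferences: the optimum is at the kink where x/5 = y/1, i.e. y = (1/5)·x.
Budget: p_x·x + p_y·(1/5)·x = I, so (5·p_x + p_y)·x = 5·I.
Demand: x*(p_x,p_y,I) = 5·I/(5·p_x + p_y), y* = I/(5·p_x + p_y).
Here 5·3 + 15.72 = 30.72, giving x* = 58.5938 and y* = 11.7188.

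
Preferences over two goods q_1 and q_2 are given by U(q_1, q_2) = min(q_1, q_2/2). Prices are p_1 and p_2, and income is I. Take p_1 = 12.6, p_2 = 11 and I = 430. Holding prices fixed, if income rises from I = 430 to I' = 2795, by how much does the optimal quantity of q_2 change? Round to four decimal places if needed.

Leontief preferences: the optimum is at the kink where q_1/1 = q_2/2, i.e. q_2 = 2·q_1.
Budget: p_1·q_1 + p_2·2·q_1 = I, so (p_1 + 2·p_2)·q_1 = I.
Demand: q_1*(p_1,p_2,I) = I/(p_1 + 2·p_2), q_2* = 2·I/(p_1 + 2·p_2).
Here 12.6 + 2·11 = 34.6, giving q_2* = 24.8555.
At I' = 2795: q_2* = 161.5607. Change: 161.5607 − 24.8555 = 136.7052.

Δq_2* = 136.7052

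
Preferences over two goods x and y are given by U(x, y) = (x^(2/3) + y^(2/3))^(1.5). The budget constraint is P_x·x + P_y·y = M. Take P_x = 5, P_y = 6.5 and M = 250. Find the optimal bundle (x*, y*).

With the ratio pinned down, the budget gives x* = M/(P_x + P_y·(y/x)) and y* = (y/x)·x*.
Numerically y/x = 0.455166, so x* = 250/(5 + 6.5·0.455166) = 31.4126 and y* = 0.455166·31.4126 = 14.298.

x* = 31.4126, y* = 14.298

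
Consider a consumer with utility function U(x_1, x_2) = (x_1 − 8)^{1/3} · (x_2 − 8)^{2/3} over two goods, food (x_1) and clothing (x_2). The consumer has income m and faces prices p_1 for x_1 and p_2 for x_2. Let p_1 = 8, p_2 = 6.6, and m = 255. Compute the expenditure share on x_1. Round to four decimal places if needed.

MRS = (1/2)·(x_2−8)/(x_1−8). Tangency with p_1/p_2 gives x_2−8 = 2·(p_1/p_2)·(x_1−8).
After buying the subsistence bundle (8, 8), a share 1/3 of the remaining income goes to x_1: x_1* = 8 + 1/3·(m − 8p_1 − 8p_2)/p_1.
Discretionary income = 255 − 8·8 − 8·6.6 = 138.2; x_1* = 8 + 1/3·138.2/8 = 13.7583; x_2* = 8 + 2/3·138.2/6.6 = 21.9596.
Expenditure on x_1: 8·13.7583 = 110.0667; share = 0.4316.

share on x_1 = 0.4316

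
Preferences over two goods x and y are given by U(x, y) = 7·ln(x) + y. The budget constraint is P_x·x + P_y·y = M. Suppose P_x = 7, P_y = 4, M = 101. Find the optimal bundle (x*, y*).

x* = 4, y* = 18.25

Set MRS = P_x/P_y: (7/x)/1 = P_x/P_y.
So x*(P_x,P_y) = 7·P_y/P_x, independent of income; and y* = (M − 7·P_y)/P_y.
At the given prices: x* = 7·4/7 = 4, and y* = 18.25.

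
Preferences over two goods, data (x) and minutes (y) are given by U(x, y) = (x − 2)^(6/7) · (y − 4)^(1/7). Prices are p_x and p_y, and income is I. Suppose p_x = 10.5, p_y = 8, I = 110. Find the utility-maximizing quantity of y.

y* = 5.0179

Discretionary income = 110 − 2·10.5 − 4·8 = 57; y* = 4 + 1/7·57/8 = 5.0179.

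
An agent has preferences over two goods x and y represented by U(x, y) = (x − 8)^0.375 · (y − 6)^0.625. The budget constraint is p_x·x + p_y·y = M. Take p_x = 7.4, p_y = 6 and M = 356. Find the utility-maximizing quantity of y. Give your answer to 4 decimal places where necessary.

y* = 33.1667

This is Cobb-Douglas in (x−8, y−6): tangency gives 0.375·p_y·(y−6) = 0.625·p_x·(x−8).
After buying the subsistence bundle (8, 6), a share 0.375 of the remaining income goes to x: x* = 8 + 0.375·(M − 8p_x − 6p_y)/p_x.
Discretionary income = 356 − 8·7.4 − 6·6 = 260.8; y* = 6 + 0.625·260.8/6 = 33.1667.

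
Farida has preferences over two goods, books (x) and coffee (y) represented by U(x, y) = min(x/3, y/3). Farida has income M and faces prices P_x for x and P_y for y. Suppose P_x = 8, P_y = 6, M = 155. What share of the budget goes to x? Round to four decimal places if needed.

Leontief preferences: the optimum is at the kink where x/3 = y/3, i.e. y = x.
Budget: P_x·x + P_y·x = M, so (3·P_x + 3·P_y)·x = 3·M.
Demand: x*(P_x,P_y,M) = 3·M/(3·P_x + 3·P_y), y* = 3·M/(3·P_x + 3·P_y).
Here 3·8 + 3·6 = 42, giving x* = 11.0714 and y* = 11.0714.
Expenditure on x: 8·11.0714 = 88.5714; share = 0.5714.

share on x = 0.5714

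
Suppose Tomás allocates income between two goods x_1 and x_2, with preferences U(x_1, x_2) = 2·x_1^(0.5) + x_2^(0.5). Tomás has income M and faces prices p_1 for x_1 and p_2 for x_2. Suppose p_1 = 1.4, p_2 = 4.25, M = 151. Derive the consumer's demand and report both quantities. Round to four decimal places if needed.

x_1* = 99.6506, x_2* = 2.7033

MRS = MU_x_1/MU_x_2 = 2·(x_2/x_1)^(0.5). Set equal to p_1/p_2.
Hence x_2/x_1 = ((1/2)·p_1/p_2)^(1/(0.5)), i.e. raised to the 2 power.
Substitute x_2 = (x_2/x_1)·x_1 into the budget: x_1* = M/(p_1 + p_2·(x_2/x_1)).
Numerically x_2/x_1 = 0.027128, so x_1* = 151/(1.4 + 4.25·0.027128) = 99.6506 and x_2* = 0.027128·99.6506 = 2.7033.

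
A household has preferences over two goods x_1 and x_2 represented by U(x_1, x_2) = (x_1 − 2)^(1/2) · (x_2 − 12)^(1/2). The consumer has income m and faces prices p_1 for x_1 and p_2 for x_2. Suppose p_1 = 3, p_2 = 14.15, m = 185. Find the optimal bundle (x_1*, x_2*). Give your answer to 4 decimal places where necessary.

Let x_1' = x_1−2, x_2' = x_2−12. MRS = x_2'/x_1' = p_1/p_2.
After buying the subsistence bundle (2, 12), a share 0.5 of the remaining income goes to x_1: x_1* = 2 + 0.5·(m − 2p_1 − 12p_2)/p_1.
Discretionary income = 185 − 2·3 − 12·14.15 = 9.2; x_1* = 2 + 0.5·9.2/3 = 3.5333; x_2* = 12 + 0.5·9.2/14.15 = 12.3251.

x_1* = 3.5333, x_2* = 12.3251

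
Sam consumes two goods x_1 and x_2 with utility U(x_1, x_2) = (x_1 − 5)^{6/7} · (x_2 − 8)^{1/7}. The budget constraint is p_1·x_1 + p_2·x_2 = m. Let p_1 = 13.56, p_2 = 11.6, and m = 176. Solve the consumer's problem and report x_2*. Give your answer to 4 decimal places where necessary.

x_2* = 8.1897

This is Cobb-Douglas in (x_1−5, x_2−8): tangency gives 6/7·p_2·(x_2−8) = 1/7·p_1·(x_1−5).
After buying the subsistence bundle (5, 8), a share 6/7 of the remaining income goes to x_1: x_1* = 5 + 6/7·(m − 5p_1 − 8p_2)/p_1.
Discretionary income = 176 − 5·13.56 − 8·11.6 = 15.4; x_2* = 8 + 1/7·15.4/11.6 = 8.1897.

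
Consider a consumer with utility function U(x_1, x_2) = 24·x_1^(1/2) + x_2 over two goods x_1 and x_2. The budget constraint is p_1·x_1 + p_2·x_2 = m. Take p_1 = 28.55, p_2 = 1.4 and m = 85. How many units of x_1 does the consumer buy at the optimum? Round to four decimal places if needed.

x_1* = 0.3463

MU_x_1 = 12/√x_1, MU_x_2 = 1. Tangency: 12/√x_1 = p_1/p_2.
Solve: √x_1 = 12·p_2/p_1, so x_1*(p_1,p_2) = (12·p_2/p_1)², and x_2* = (m − p_1·x_1*)/p_2.
Plugging in: x_1* = (12·1.4/28.55)² = 0.3463.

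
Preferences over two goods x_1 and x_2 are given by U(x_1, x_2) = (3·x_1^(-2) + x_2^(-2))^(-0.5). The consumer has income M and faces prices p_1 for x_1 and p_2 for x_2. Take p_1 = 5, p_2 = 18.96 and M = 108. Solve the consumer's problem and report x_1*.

x_1* = 8.0415

MRS = MU_x_1/MU_x_2 = 3·(x_2/x_1)^(3). Set equal to p_1/p_2.
Solve for the ratio: x_2/x_1 = [(1/3)·p_1/p_2]^(1/3).
Substitute x_2 = (x_2/x_1)·x_1 into the budget: x_1* = M/(p_1 + p_2·(x_2/x_1)).
Numerically x_2/x_1 = 0.444635, so x_1* = 108/(5 + 18.96·0.444635) = 8.0415.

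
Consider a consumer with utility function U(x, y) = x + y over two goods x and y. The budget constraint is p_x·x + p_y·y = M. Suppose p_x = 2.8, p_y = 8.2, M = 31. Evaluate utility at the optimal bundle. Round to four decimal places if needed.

V = 11.0714

Linear utility — the consumer picks whichever good has higher MU/price: 1/2.8 = 0.3571 vs 1/8.2 = 0.122.
x gives more utility per dollar, so spend all income on x: x* = M/p_x, y* = 0.
Numerically: x* = 11.0714, y* = 0.
Utility at the optimum: U(11.0714, 0) = 11.0714.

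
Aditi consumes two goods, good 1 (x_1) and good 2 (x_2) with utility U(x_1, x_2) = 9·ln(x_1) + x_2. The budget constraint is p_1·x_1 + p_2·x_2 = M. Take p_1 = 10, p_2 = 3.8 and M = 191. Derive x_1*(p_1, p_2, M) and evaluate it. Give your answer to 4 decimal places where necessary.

MU_x_1 = 9/x_1, MU_x_2 = 1. Tangency: 9/x_1 = p_1/p_2.
So x_1*(p_1,p_2) = 9·p_2/p_1, independent of income; and x_2* = (M − 9·p_2)/p_2.
At the given prices: x_1* = 9·3.8/10 = 3.42.

x_1* = 3.42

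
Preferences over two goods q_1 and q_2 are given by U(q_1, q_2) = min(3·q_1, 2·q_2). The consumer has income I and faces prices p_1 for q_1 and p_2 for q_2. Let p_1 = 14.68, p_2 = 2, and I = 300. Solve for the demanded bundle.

q_1* = 16.9683, q_2* = 25.4525

Here 2·14.68 + 3·2 = 35.36, giving q_1* = 16.9683 and q_2* = 25.4525.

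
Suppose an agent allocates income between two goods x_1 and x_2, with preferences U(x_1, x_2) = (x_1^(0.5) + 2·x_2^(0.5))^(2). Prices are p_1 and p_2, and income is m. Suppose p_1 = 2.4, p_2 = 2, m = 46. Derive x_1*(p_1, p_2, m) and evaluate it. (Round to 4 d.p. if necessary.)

MU_x_1 ∝ x_1^(-0.5), MU_x_2 ∝ 2·x_2^(-0.5), so MRS = (1/2)·(x_2/x_1)^(0.5) = p_1/p_2.
Hence x_2/x_1 = (2·p_1/p_2)^(1/(0.5)), i.e. raised to the 2 power.
Substitute x_2 = (x_2/x_1)·x_1 into the budget: x_1* = m/(p_1 + p_2·(x_2/x_1)).
Numerically x_2/x_1 = 5.76, so x_1* = 46/(2.4 + 2·5.76) = 3.3046.

x_1* = 3.3046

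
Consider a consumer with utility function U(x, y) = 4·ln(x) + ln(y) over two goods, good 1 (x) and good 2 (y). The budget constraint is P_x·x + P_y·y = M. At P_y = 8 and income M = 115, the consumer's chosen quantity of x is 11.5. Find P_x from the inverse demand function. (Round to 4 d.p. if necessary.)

MU_x/MU_y = (4·y)/(x); tangency sets this equal to P_x/P_y.
So 4·P_y·y = P_x·x; combined with the budget, a share 0.8 of income goes to x.
Demand: x*(P_x,P_y,M) = 0.8·M/P_x and y* = 0.2·M/P_y.
Set x* = 11.5 in the demand function and solve for P_x: P_x = 8.

P_x = 8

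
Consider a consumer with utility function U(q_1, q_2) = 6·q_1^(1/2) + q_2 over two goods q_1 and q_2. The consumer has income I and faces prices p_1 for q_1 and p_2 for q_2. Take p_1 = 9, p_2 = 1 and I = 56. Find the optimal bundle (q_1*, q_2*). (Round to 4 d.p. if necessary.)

Utility is quasi-linear in q_2; the FOC for q_1 is 3/√q_1 = p_1/p_2.
Thus q_1* = (3·p_2/p_1)² — independent of I — with the rest of income spent on q_2.
Plugging in: q_1* = (3·1/9)² = 0.1111, q_2* = 55.

q_1* = 0.1111, q_2* = 55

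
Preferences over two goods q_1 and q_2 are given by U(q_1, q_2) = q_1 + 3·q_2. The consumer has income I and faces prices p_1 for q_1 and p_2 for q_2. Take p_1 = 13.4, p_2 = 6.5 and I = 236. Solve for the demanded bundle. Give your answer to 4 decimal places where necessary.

Perfect substitutes: compare marginal utility per dollar. 1/p_1 vs 3/p_2 → 0.0746 vs 0.4615.
q_2 gives more utility per dollar, so spend all income on q_2: q_2* = I/p_2, q_1* = 0.
Numerically: q_1* = 0, q_2* = 36.3077.

q_1* = 0, q_2* = 36.3077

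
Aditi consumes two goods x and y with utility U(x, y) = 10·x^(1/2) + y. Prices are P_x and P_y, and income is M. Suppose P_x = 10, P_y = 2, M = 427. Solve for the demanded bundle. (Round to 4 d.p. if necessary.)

x* = 1, y* = 208.5

Thus x* = (5·P_y/P_x)² — independent of M — with the rest of income spent on y.
Plugging in: x* = (5·2/10)² = 1, y* = 208.5.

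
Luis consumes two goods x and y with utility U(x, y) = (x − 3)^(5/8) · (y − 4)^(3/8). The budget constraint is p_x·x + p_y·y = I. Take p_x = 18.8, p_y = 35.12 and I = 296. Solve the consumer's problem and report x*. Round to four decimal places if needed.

Let x' = x−3, y' = y−4. MRS = (5/3)·y'/x' = p_x/p_y.
After buying the subsistence bundle (3, 4), a share 0.625 of the remaining income goes to x: x* = 3 + 0.625·(I − 3p_x − 4p_y)/p_x.
Discretionary income = 296 − 3·18.8 − 4·35.12 = 99.12; x* = 3 + 0.625·99.12/18.8 = 6.2952.

x* = 6.2952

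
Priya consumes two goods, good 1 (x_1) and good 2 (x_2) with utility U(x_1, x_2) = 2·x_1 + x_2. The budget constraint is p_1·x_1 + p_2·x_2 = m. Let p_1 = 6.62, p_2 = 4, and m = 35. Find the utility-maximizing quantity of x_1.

x_1* = 5.287

Linear utility — the consumer picks whichever good has higher MU/price: 2/6.62 = 0.3021 vs 1/4 = 0.25.
x_1 gives more utility per dollar, so spend all income on x_1: x_1* = m/p_1, x_2* = 0.
Numerically: x_1* = 5.287, x_2* = 0.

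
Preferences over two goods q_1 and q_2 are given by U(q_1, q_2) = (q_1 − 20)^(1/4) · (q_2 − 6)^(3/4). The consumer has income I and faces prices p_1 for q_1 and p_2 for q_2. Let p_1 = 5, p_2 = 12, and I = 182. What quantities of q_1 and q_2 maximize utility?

Discretionary income = 182 − 20·5 − 6·12 = 10; q_1* = 20 + 0.25·10/5 = 20.5; q_2* = 6 + 0.75·10/12 = 6.625.

q_1* = 20.5, q_2* = 6.625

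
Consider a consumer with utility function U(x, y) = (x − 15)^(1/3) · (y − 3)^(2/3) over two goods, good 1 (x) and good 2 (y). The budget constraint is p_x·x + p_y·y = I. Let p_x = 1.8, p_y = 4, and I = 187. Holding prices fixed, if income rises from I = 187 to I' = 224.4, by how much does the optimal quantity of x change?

Δx* = 6.9259

This is Cobb-Douglas in (x−15, y−3): tangency gives 1/3·p_y·(y−3) = 2/3·p_x·(x−15).
After buying the subsistence bundle (15, 3), a share 1/3 of the remaining income goes to x: x* = 15 + 1/3·(I − 15p_x − 3p_y)/p_x.
Discretionary income = 187 − 15·1.8 − 3·4 = 148; x* = 15 + 1/3·148/1.8 = 42.4074.
At I' = 224.4: x* = 49.3333. Change: 49.3333 − 42.4074 = 6.9259.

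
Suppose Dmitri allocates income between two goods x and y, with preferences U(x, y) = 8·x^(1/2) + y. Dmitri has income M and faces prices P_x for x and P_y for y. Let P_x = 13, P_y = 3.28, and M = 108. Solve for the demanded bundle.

x* = 1.0185, y* = 28.8899

Thus x* = (4·P_y/P_x)² — independent of M — with the rest of income spent on y.
Plugging in: x* = (4·3.28/13)² = 1.0185, y* = 28.8899.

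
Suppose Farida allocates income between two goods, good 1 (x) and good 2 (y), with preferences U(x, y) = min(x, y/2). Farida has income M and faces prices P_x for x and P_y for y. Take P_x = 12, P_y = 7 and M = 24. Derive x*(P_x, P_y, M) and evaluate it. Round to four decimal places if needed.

x* = 0.9231

Demand: x*(P_x,P_y,M) = M/(P_x + 2·P_y), y* = 2·M/(P_x + 2·P_y).
Here 12 + 2·7 = 26, giving x* = 0.9231.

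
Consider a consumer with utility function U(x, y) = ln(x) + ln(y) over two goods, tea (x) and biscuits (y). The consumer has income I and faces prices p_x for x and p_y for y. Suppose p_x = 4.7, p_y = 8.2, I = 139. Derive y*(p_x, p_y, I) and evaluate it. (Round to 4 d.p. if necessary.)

y* = 8.4756

Demand: x*(p_x,p_y,I) = 0.5·I/p_x and y* = 0.5·I/p_y.
At p_x=4.7, p_y=8.2, I=139: y* = 0.5·139/8.2 = 8.4756.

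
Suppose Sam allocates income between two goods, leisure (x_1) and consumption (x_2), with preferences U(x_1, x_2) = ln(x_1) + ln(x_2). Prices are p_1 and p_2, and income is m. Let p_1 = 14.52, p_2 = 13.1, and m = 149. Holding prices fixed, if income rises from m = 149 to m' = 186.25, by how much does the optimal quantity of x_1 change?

Δx_1* = 1.2827

MU_x_1/MU_x_2 = (x_2)/(x_1); tangency sets this equal to p_1/p_2.
Rearranging, p_2·x_2 = p_1·x_1. Substituting into the budget gives p_1·x_1·(1 + 1) = m.
Demand: x_1*(p_1,p_2,m) = 0.5·m/p_1 and x_2* = 0.5·m/p_2.
At p_1=14.52, p_2=13.1, m=149: x_1* = 0.5·149/14.52 = 5.1309.
At m' = 186.25: x_1* = 6.4136. Change: 6.4136 − 5.1309 = 1.2827.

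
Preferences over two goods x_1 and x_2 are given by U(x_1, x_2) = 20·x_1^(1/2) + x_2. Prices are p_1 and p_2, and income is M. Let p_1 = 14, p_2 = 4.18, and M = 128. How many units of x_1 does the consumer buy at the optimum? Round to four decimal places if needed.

Thus x_1* = (10·p_2/p_1)² — independent of M — with the rest of income spent on x_2.
Plugging in: x_1* = (10·4.18/14)² = 8.9145.

x_1* = 8.9145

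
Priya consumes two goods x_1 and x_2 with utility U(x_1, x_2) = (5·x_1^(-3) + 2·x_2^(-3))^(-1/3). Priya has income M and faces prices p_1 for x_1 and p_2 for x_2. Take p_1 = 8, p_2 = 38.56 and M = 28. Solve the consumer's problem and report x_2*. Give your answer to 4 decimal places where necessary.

From the CES first-order condition, (5/2)·(x_2/x_1)^(4) = p_1/p_2.
Hence x_2/x_1 = ((2/5)·p_1/p_2)^(1/(4)), i.e. raised to the 0.25 power.
Substitute x_2 = (x_2/x_1)·x_1 into the budget: x_1* = M/(p_1 + p_2·(x_2/x_1)).
Numerically x_2/x_1 = 0.536727, so x_1* = 28/(8 + 38.56·0.536727) = 0.9757 and x_2* = 0.536727·0.9757 = 0.5237.

x_2* = 0.5237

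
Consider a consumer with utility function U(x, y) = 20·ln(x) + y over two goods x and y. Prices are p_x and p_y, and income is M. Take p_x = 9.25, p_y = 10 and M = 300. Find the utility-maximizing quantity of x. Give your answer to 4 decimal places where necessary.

x* = 21.6216

MU_x = 20/x, MU_y = 1. Tangency: 20/x = p_x/p_y.
So x*(p_x,p_y) = 20·p_y/p_x, independent of income; and y* = (M − 20·p_y)/p_y.
At the given prices: x* = 20·10/9.25 = 21.6216.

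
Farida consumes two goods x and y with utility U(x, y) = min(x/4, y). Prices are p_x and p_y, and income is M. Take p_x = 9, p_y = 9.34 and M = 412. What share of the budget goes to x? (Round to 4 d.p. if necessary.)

Demand: x*(p_x,p_y,M) = 4·M/(4·p_x + p_y), y* = M/(4·p_x + p_y).
Here 4·9 + 9.34 = 45.34, giving x* = 36.3476 and y* = 9.0869.
Expenditure on x: 9·36.3476 = 327.1284; share = 0.794.

share on x = 0.794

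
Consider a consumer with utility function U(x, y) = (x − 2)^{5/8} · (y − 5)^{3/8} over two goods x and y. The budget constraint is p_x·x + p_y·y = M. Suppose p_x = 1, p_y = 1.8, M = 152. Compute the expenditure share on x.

Let x' = x−2, y' = y−5. MRS = (5/3)·y'/x' = p_x/p_y.
After buying the subsistence bundle (2, 5), a share 0.625 of the remaining income goes to x: x* = 2 + 0.625·(M − 2p_x − 5p_y)/p_x.
Discretionary income = 152 − 2·1 − 5·1.8 = 141; x* = 2 + 0.625·141/1 = 90.125; y* = 5 + 0.375·141/1.8 = 34.375.
Expenditure on x: 1·90.125 = 90.125; share = 0.5929.

share on x = 0.5929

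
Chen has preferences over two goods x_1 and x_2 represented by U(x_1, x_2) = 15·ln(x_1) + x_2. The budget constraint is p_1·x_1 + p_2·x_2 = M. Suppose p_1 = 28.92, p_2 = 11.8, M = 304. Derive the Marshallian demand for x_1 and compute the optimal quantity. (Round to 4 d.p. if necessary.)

x_1* = 6.1203

So x_1*(p_1,p_2) = 15·p_2/p_1, independent of income; and x_2* = (M − 15·p_2)/p_2.
At the given prices: x_1* = 15·11.8/28.92 = 6.1203.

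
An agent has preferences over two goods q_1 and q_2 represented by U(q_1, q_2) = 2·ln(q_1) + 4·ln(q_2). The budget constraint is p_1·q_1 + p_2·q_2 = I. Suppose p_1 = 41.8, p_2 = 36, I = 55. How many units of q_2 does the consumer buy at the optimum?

q_2* = 1.0185

Demand: q_1*(p_1,p_2,I) = 1/3·I/p_1 and q_2* = 2/3·I/p_2.
At p_1=41.8, p_2=36, I=55: q_2* = 2/3·55/36 = 1.0185.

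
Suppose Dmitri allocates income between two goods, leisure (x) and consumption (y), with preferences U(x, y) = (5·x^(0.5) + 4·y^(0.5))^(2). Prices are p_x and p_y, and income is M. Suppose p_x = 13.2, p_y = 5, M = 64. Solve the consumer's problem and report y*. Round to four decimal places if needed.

y* = 8.0409

MRS = MU_x/MU_y = (5/4)·(y/x)^(0.5). Set equal to p_x/p_y.
Hence y/x = ((4/5)·p_x/p_y)^(1/(0.5)), i.e. raised to the 2 power.
Substitute y = (y/x)·x into the budget: x* = M/(p_x + p_y·(y/x)).
Numerically y/x = 4.460544, so x* = 64/(13.2 + 5·4.460544) = 1.8027 and y* = 4.460544·1.8027 = 8.0409.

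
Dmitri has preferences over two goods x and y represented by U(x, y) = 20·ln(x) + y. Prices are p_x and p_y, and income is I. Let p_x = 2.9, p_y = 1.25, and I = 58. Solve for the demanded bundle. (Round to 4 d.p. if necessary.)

Set MRS = p_x/p_y: (20/x)/1 = p_x/p_y.
So x*(p_x,p_y) = 20·p_y/p_x, independent of income; and y* = (I − 20·p_y)/p_y.
At the given prices: x* = 20·1.25/2.9 = 8.6207, and y* = 26.4.

x* = 8.6207, y* = 26.4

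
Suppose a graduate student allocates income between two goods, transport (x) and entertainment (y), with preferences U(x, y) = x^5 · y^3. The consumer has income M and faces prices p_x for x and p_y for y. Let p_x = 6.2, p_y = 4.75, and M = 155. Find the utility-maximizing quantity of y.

Tangency: MRS = (5/3)·y/x = p_x/p_y.
Rearranging, p_y·y = (3/5)·p_x·x. Substituting into the budget gives p_x·x·(1 + (3/5)) = M.
Demand: x*(p_x,p_y,M) = 0.625·M/p_x and y* = 0.375·M/p_y.
At p_x=6.2, p_y=4.75, M=155: y* = 0.375·155/4.75 = 12.2368.

y* = 12.2368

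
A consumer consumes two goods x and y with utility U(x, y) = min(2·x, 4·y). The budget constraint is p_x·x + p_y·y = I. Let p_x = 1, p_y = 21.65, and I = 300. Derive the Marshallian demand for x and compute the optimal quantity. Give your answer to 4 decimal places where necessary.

Leontief preferences: the optimum is at the kink where x/4 = y/2, i.e. y = (1/2)·x.
Budget: p_x·x + p_y·(1/2)·x = I, so (4·p_x + 2·p_y)·x = 4·I.
Demand: x*(p_x,p_y,I) = 4·I/(4·p_x + 2·p_y), y* = 2·I/(4·p_x + 2·p_y).
Here 4·1 + 2·21.65 = 47.3, giving x* = 25.37.

x* = 25.37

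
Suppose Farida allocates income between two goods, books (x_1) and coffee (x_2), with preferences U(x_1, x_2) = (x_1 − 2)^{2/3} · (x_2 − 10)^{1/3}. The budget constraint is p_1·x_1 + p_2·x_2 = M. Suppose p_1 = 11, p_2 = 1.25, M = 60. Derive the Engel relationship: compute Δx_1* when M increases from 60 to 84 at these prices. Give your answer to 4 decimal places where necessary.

Δx_1* = 1.4545

This is Cobb-Douglas in (x_1−2, x_2−10): tangency gives 2/3·p_2·(x_2−10) = 1/3·p_1·(x_1−2).
After buying the subsistence bundle (2, 10), a share 2/3 of the remaining income goes to x_1: x_1* = 2 + 2/3·(M − 2p_1 − 10p_2)/p_1.
Discretionary income = 60 − 2·11 − 10·1.25 = 25.5; x_1* = 2 + 2/3·25.5/11 = 3.5455.
At M' = 84: x_1* = 5. Change: 5 − 3.5455 = 1.4545.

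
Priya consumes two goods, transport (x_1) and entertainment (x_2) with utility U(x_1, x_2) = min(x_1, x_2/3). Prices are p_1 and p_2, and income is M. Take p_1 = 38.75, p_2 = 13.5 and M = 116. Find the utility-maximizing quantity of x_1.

With perfect complements, no substitution: consume in ratio x_1:x_2 = 1:3.
Budget: p_1·x_1 + p_2·3·x_1 = M, so (p_1 + 3·p_2)·x_1 = M.
Demand: x_1*(p_1,p_2,M) = M/(p_1 + 3·p_2), x_2* = 3·M/(p_1 + 3·p_2).
Here 38.75 + 3·13.5 = 79.25, giving x_1* = 1.4637.

x_1* = 1.4637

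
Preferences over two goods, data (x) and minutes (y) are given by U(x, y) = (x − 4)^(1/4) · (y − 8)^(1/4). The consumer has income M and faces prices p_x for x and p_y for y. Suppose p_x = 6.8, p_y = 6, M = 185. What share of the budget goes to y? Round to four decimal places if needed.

MRS = (y−8)/(x−4). Tangency with p_x/p_y gives y−8 = (p_x/p_y)·(x−4).
After buying the subsistence bundle (4, 8), a share 0.5 of the remaining income goes to x: x* = 4 + 0.5·(M − 4p_x − 8p_y)/p_x.
Discretionary income = 185 − 4·6.8 − 8·6 = 109.8; x* = 4 + 0.5·109.8/6.8 = 12.0735; y* = 8 + 0.5·109.8/6 = 17.15.
Expenditure on y: 6·17.15 = 102.9; share = 0.5562.

share on y = 0.5562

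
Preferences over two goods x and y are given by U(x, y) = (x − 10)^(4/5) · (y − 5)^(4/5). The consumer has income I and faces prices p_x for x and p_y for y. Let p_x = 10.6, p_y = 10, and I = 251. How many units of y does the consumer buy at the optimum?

This is Cobb-Douglas in (x−10, y−5): tangency gives 0.8·p_y·(y−5) = 0.8·p_x·(x−10).
Substituting into the budget: x* = 10 + 0.5·(I − 10·p_x − 5·p_y)/p_x, and y* = 5 + 0.5·(…)/p_y.
Discretionary income = 251 − 10·10.6 − 5·10 = 95; y* = 5 + 0.5·95/10 = 9.75.

y* = 9.75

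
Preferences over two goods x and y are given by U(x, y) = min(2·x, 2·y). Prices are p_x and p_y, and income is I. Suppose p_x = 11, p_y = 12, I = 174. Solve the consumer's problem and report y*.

With perfect complements, no substitution: consume in ratio x:y = 2:2.
Budget: p_x·x + p_y·x = I, so (2·p_x + 2·p_y)·x = 2·I.
Demand: x*(p_x,p_y,I) = 2·I/(2·p_x + 2·p_y), y* = 2·I/(2·p_x + 2·p_y).
Here 2·11 + 2·12 = 46, giving y* = 7.5652.

y* = 7.5652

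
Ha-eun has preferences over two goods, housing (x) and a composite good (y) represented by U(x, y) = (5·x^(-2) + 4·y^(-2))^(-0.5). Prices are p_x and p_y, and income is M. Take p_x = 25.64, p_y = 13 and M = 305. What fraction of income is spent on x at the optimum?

share on x = 0.6288

From the CES first-order condition, (5/4)·(y/x)^(3) = p_x/p_y.
Hence y/x = ((4/5)·p_x/p_y)^(1/(3)), i.e. raised to the 1/3 power.
With the ratio pinned down, the budget gives x* = M/(p_x + p_y·(y/x)) and y* = (y/x)·x*.
Numerically y/x = 1.164184, so x* = 305/(25.64 + 13·1.164184) = 7.4802 and y* = 1.164184·7.4802 = 8.7083.
Expenditure on x: 25.64·7.4802 = 191.792; share = 0.6288.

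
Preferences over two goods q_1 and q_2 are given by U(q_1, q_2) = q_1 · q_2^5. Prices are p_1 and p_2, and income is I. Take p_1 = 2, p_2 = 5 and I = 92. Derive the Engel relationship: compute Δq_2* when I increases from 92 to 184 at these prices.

Δq_2* = 15.3333

The MRS is (1/5)·q_2/q_1. Set MRS = p_1/p_2.
Rearranging, p_2·q_2 = 5·p_1·q_1. Substituting into the budget gives p_1·q_1·(1 + 5) = I.
Demand: q_1*(p_1,p_2,I) = 1/6·I/p_1 and q_2* = 5/6·I/p_2.
At p_1=2, p_2=5, I=92: q_2* = 5/6·92/5 = 15.3333.
At I' = 184: q_2* = 30.6667. Change: 30.6667 − 15.3333 = 15.3333.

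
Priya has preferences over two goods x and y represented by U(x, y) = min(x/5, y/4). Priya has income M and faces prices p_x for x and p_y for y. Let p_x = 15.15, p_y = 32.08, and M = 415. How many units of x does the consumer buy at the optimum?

With perfect complements, no substitution: consume in ratio x:y = 5:4.
Budget: p_x·x + p_y·(4/5)·x = M, so (5·p_x + 4·p_y)·x = 5·M.
Demand: x*(p_x,p_y,M) = 5·M/(5·p_x + 4·p_y), y* = 4·M/(5·p_x + 4·p_y).
Here 5·15.15 + 4·32.08 = 204.07, giving x* = 10.1681.

x* = 10.1681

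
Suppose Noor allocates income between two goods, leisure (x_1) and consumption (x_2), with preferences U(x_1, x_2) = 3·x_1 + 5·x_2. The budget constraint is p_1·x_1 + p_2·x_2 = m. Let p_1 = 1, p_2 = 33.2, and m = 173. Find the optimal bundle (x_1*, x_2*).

Perfect substitutes: compare marginal utility per dollar. 3/p_1 vs 5/p_2 → 3 vs 0.1506.
x_1 gives more utility per dollar, so spend all income on x_1: x_1* = m/p_1, x_2* = 0.
Numerically: x_1* = 173, x_2* = 0.

x_1* = 173, x_2* = 0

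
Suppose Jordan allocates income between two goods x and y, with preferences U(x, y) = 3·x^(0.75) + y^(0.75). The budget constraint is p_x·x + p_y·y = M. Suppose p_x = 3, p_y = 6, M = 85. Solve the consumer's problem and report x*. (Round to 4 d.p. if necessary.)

Numerically y/x = 0.000772, so x* = 85/(3 + 6·0.000772) = 28.2897.

x* = 28.2897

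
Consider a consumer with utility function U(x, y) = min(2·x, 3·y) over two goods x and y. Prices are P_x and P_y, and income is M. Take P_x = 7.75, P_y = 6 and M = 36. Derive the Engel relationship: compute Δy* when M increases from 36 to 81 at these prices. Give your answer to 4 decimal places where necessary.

Δy* = 2.5532

With perfect complements, no substitution: consume in ratio x:y = 3:2.
Budget: P_x·x + P_y·(2/3)·x = M, so (3·P_x + 2·P_y)·x = 3·M.
Demand: x*(P_x,P_y,M) = 3·M/(3·P_x + 2·P_y), y* = 2·M/(3·P_x + 2·P_y).
Here 3·7.75 + 2·6 = 35.25, giving y* = 2.0426.
At M' = 81: y* = 4.5957. Change: 4.5957 − 2.0426 = 2.5532.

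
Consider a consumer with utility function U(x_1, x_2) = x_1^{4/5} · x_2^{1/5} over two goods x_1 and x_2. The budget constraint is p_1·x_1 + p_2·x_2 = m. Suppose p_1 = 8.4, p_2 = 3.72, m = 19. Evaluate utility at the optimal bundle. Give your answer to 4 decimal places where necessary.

V = 1.614

Tangency: MRS = 4·x_2/x_1 = p_1/p_2.
So 0.8·p_2·x_2 = 0.2·p_1·x_1; combined with the budget, a share 0.8 of income goes to x_1.
Demand: x_1*(p_1,p_2,m) = 0.8·m/p_1 and x_2* = 0.2·m/p_2.
At p_1=8.4, p_2=3.72, m=19: x_1* = 0.8·19/8.4 = 1.8095, x_2* = 1.0215.
Utility at the optimum: U(1.8095, 1.0215) = 1.614.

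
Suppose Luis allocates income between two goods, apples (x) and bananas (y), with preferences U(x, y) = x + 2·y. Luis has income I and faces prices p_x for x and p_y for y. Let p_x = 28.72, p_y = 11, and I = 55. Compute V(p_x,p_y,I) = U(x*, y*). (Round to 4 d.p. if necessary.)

V = 10

Perfect substitutes: compare marginal utility per dollar. 1/p_x vs 2/p_y → 0.0348 vs 0.1818.
y gives more utility per dollar, so spend all income on y: y* = I/p_y, x* = 0.
Numerically: x* = 0, y* = 5.
Utility at the optimum: U(0, 5) = 10.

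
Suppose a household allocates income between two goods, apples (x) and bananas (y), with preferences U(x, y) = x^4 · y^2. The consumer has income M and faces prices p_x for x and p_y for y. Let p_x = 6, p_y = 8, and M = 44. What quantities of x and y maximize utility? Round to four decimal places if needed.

Tangency: MRS = 2·y/x = p_x/p_y.
Rearranging, p_y·y = (1/2)·p_x·x. Substituting into the budget gives p_x·x·(1 + (1/2)) = M.
Demand: x*(p_x,p_y,M) = 2/3·M/p_x and y* = 1/3·M/p_y.
At p_x=6, p_y=8, M=44: x* = 2/3·44/6 = 4.8889, y* = 1.8333.

x* = 4.8889, y* = 1.8333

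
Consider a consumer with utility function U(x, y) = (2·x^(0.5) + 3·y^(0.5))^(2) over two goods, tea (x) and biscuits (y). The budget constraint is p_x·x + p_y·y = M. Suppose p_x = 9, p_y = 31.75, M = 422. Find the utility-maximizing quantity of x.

MRS = MU_x/MU_y = (2/3)·(y/x)^(0.5). Set equal to p_x/p_y.
Hence y/x = ((3/2)·p_x/p_y)^(1/(0.5)), i.e. raised to the 2 power.
With the ratio pinned down, the budget gives x* = M/(p_x + p_y·(y/x)) and y* = (y/x)·x*.
Numerically y/x = 0.180792, so x* = 422/(9 + 31.75·0.180792) = 28.6293.

x* = 28.6293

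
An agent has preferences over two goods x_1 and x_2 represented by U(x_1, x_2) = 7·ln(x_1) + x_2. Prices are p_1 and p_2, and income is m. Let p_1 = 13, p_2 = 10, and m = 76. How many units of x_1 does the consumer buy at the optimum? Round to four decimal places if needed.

x_1* = 5.3846

MU_x_1 = 7/x_1, MU_x_2 = 1. Tangency: 7/x_1 = p_1/p_2.
So x_1*(p_1,p_2) = 7·p_2/p_1, independent of income; and x_2* = (m − 7·p_2)/p_2.
At the given prices: x_1* = 7·10/13 = 5.3846.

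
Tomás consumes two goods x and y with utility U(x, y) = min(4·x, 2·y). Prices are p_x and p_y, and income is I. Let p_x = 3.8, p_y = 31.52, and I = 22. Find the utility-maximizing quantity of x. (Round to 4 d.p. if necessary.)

x* = 0.3291

Demand: x*(p_x,p_y,I) = 2·I/(2·p_x + 4·p_y), y* = 4·I/(2·p_x + 4·p_y).
Here 2·3.8 + 4·31.52 = 133.68, giving x* = 0.3291.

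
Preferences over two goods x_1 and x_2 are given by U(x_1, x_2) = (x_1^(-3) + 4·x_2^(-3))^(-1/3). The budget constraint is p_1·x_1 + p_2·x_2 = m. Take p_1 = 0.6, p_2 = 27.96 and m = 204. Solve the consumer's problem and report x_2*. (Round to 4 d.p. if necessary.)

With the ratio pinned down, the budget gives x_1* = m/(p_1 + p_2·(x_2/x_1)) and x_2* = (x_2/x_1)·x_1*.
Numerically x_2/x_1 = 0.541276, so x_1* = 204/(0.6 + 27.96·0.541276) = 12.9655 and x_2* = 0.541276·12.9655 = 7.0179.

x_2* = 7.0179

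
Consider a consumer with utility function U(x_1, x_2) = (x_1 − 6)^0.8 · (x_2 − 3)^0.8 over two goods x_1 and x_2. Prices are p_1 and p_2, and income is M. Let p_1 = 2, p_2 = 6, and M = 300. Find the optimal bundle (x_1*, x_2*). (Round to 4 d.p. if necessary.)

x_1* = 73.5, x_2* = 25.5

Let x_1' = x_1−6, x_2' = x_2−3. MRS = x_2'/x_1' = p_1/p_2.
Substituting into the budget: x_1* = 6 + 0.5·(M − 6·p_1 − 3·p_2)/p_1, and x_2* = 3 + 0.5·(…)/p_2.
Discretionary income = 300 − 6·2 − 3·6 = 270; x_1* = 6 + 0.5·270/2 = 73.5; x_2* = 3 + 0.5·270/6 = 25.5.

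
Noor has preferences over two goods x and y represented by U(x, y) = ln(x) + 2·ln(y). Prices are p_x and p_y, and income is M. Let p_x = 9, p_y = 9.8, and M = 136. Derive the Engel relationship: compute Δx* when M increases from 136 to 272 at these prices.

Δx* = 5.037

Tangency: MRS = (1/2)·y/x = p_x/p_y.
Rearranging, p_y·y = 2·p_x·x. Substituting into the budget gives p_x·x·(1 + 2) = M.
Demand: x*(p_x,p_y,M) = 1/3·M/p_x and y* = 2/3·M/p_y.
At p_x=9, p_y=9.8, M=136: x* = 1/3·136/9 = 5.037.
At M' = 272: x* = 10.0741. Change: 10.0741 − 5.037 = 5.037.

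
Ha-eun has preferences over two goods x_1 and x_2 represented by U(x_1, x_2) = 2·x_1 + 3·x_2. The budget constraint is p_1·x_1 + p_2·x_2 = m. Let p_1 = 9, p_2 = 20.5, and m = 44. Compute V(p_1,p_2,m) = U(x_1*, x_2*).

Perfect substitutes: compare marginal utility per dollar. 2/p_1 vs 3/p_2 → 0.2222 vs 0.1463.
x_1 gives more utility per dollar, so spend all income on x_1: x_1* = m/p_1, x_2* = 0.
Numerically: x_1* = 4.8889, x_2* = 0.
Utility at the optimum: U(4.8889, 0) = 9.7778.

V = 9.7778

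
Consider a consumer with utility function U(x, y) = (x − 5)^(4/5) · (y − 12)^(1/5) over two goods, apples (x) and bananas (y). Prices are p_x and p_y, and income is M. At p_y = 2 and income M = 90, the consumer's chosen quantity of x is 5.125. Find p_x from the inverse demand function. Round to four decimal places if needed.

p_x = 12.8

MRS = 4·(y−12)/(x−5). Tangency with p_x/p_y gives y−12 = (1/4)·(p_x/p_y)·(x−5).
After buying the subsistence bundle (5, 12), a share 0.8 of the remaining income goes to x: x* = 5 + 0.8·(M − 5p_x − 12p_y)/p_x.
Set x* = 5.125 in the demand function and solve for p_x: p_x = 12.8.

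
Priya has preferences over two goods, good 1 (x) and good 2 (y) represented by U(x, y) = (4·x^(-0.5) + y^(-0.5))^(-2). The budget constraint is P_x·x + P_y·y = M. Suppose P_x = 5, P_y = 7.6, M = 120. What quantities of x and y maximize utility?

From the CES first-order condition, 4·(y/x)^(1.5) = P_x/P_y.
Hence y/x = ((1/4)·P_x/P_y)^(1/(1.5)), i.e. raised to the 2/3 power.
With the ratio pinned down, the budget gives x* = M/(P_x + P_y·(y/x)) and y* = (y/x)·x*.
Numerically y/x = 0.300191, so x* = 120/(5 + 7.6·0.300191) = 16.4802 and y* = 0.300191·16.4802 = 4.9472.

x* = 16.4802, y* = 4.9472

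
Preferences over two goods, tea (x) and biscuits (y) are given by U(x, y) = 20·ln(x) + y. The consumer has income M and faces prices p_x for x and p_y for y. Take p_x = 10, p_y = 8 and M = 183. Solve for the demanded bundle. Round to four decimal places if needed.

Set MRS = p_x/p_y: (20/x)/1 = p_x/p_y.
So x*(p_x,p_y) = 20·p_y/p_x, independent of income; and y* = (M − 20·p_y)/p_y.
At the given prices: x* = 20·8/10 = 16, and y* = 2.875.

x* = 16, y* = 2.875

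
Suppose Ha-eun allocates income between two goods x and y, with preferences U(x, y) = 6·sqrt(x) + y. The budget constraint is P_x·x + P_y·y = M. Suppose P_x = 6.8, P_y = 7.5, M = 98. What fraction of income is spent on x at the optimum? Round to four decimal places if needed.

Thus x* = (3·P_y/P_x)² — independent of M — with the rest of income spent on y.
Plugging in: x* = (3·7.5/6.8)² = 10.9483, y* = 3.1402.
Expenditure on x: 6.8·10.9483 = 74.4485; share = 0.7597.

share on x = 0.7597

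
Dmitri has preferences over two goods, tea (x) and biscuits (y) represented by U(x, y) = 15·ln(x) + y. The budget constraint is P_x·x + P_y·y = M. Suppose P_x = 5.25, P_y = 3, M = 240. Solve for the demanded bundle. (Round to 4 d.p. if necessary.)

x* = 8.5714, y* = 65

Set MRS = P_x/P_y: (15/x)/1 = P_x/P_y.
So x*(P_x,P_y) = 15·P_y/P_x, independent of income; and y* = (M − 15·P_y)/P_y.
At the given prices: x* = 15·3/5.25 = 8.5714, and y* = 65.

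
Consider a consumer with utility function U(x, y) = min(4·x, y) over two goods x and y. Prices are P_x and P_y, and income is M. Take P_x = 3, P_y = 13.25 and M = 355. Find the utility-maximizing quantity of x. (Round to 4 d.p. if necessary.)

Demand: x*(P_x,P_y,M) = M/(P_x + 4·P_y), y* = 4·M/(P_x + 4·P_y).
Here 3 + 4·13.25 = 56, giving x* = 6.3393.

x* = 6.3393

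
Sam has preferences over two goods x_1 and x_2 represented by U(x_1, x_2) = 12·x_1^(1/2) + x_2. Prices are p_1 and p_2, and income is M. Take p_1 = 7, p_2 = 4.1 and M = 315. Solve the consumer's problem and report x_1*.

x_1* = 12.3502

Utility is quasi-linear in x_2; the FOC for x_1 is 6/√x_1 = p_1/p_2.
Thus x_1* = (6·p_2/p_1)² — independent of M — with the rest of income spent on x_2.
Plugging in: x_1* = (6·4.1/7)² = 12.3502.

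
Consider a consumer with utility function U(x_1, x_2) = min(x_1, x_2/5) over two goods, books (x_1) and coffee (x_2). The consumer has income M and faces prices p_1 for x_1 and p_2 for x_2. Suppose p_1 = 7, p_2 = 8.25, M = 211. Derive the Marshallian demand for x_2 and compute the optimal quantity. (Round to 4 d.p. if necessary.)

Leontief preferences: the optimum is at the kink where x_1/1 = x_2/5, i.e. x_2 = 5·x_1.
Budget: p_1·x_1 + p_2·5·x_1 = M, so (p_1 + 5·p_2)·x_1 = M.
Demand: x_1*(p_1,p_2,M) = M/(p_1 + 5·p_2), x_2* = 5·M/(p_1 + 5·p_2).
Here 7 + 5·8.25 = 48.25, giving x_2* = 21.8653.

x_2* = 21.8653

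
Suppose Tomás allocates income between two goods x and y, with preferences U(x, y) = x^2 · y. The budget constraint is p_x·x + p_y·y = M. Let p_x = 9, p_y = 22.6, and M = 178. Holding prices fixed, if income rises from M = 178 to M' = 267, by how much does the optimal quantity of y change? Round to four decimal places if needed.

Δy* = 1.3127

The MRS is 2·y/x. Set MRS = p_x/p_y.
Rearranging, p_y·y = (1/2)·p_x·x. Substituting into the budget gives p_x·x·(1 + (1/2)) = M.
Demand: x*(p_x,p_y,M) = 2/3·M/p_x and y* = 1/3·M/p_y.
At p_x=9, p_y=22.6, M=178: y* = 1/3·178/22.6 = 2.6254.
At M' = 267: y* = 3.9381. Change: 3.9381 − 2.6254 = 1.3127.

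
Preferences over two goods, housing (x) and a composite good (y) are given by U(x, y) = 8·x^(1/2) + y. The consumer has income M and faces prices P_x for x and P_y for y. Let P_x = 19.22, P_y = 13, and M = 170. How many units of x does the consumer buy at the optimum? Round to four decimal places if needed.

Utility is quasi-linear in y; the FOC for x is 4/√x = P_x/P_y.
Solve: √x = 4·P_y/P_x, so x*(P_x,P_y) = (4·P_y/P_x)², and y* = (M − P_x·x*)/P_y.
Plugging in: x* = (4·13/19.22)² = 7.3198.

x* = 7.3198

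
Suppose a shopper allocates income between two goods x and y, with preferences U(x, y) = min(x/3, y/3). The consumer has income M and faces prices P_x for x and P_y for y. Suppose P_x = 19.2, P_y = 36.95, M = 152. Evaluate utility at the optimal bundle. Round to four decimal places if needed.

With perfect complements, no substitution: consume in ratio x:y = 3:3.
Budget: P_x·x + P_y·x = M, so (3·P_x + 3·P_y)·x = 3·M.
Demand: x*(P_x,P_y,M) = 3·M/(3·P_x + 3·P_y), y* = 3·M/(3·P_x + 3·P_y).
Here 3·19.2 + 3·36.95 = 168.45, giving x* = 2.707 and y* = 2.707.
Utility at the optimum: U(2.707, 2.707) = 0.9023.

V = 0.9023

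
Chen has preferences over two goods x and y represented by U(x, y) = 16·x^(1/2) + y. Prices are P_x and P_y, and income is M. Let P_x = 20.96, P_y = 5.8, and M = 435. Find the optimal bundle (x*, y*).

x* = 4.9006, y* = 57.2901

Utility is quasi-linear in y; the FOC for x is 8/√x = P_x/P_y.
Solve: √x = 8·P_y/P_x, so x*(P_x,P_y) = (8·P_y/P_x)², and y* = (M − P_x·x*)/P_y.
Plugging in: x* = (8·5.8/20.96)² = 4.9006, y* = 57.2901.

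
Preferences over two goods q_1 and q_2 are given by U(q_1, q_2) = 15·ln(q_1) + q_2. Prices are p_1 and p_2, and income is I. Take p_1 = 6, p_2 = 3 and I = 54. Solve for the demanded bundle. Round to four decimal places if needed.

q_1* = 7.5, q_2* = 3

MU_q_1 = 15/q_1, MU_q_2 = 1. Tangency: 15/q_1 = p_1/p_2.
So q_1*(p_1,p_2) = 15·p_2/p_1, independent of income; and q_2* = (I − 15·p_2)/p_2.
At the given prices: q_1* = 15·3/6 = 7.5, and q_2* = 3.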